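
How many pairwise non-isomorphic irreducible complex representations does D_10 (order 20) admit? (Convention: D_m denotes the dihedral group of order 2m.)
8

Explanation: The number of irreducible complex representations of a finite group equals its number of conjugacy classes. D_10 has 8 conjugacy classes (n/2 + 3 for n even), so D_10 (order 20) has exactly 8 irreducible complex representations.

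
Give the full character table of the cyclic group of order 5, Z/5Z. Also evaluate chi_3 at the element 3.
Character table of Z/5Z (irreps indexed chi_0,...,chi_4 with chi_k(m) = zeta_5^(k*m), zeta_5 = exp(2*pi*i/5)):
  irrep \ class  {0} (size 1)  {1} (size 1)    {2} (size 1)    {3} (size 1)    {4} (size 1)  
  chi_0          1             1               1               1               1             
  chi_1          1             exp(2*I*pi/5)   exp(4*I*pi/5)   exp(-4*I*pi/5)  exp(-2*I*pi/5)
  chi_2          1             exp(4*I*pi/5)   exp(-2*I*pi/5)  exp(2*I*pi/5)   exp(-4*I*pi/5)
  chi_3          1             exp(-4*I*pi/5)  exp(2*I*pi/5)   exp(-2*I*pi/5)  exp(4*I*pi/5) 
  chi_4          1             exp(-2*I*pi/5)  exp(-4*I*pi/5)  exp(4*I*pi/5)   exp(2*I*pi/5) 

Spot check: chi_3(3) = zeta_5^(3*3) = zeta_5^9 = exp(-2*I*pi/5).

Details: Z/5Z is abelian, so all 5 irreducible complex representations are 1-dimensional. They are given by chi_k(m) = zeta_5^(k*m) for k = 0,...,4. Row orthogonality: sum_m chi_k(m) conj(chi_l(m)) = 5 * [k = l].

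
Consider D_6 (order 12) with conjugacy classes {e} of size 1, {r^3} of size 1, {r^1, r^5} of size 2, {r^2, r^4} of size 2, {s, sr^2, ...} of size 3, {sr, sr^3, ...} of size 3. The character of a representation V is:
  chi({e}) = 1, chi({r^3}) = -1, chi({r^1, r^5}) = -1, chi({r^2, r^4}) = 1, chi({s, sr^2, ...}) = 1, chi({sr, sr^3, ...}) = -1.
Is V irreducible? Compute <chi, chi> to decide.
Irreducible: <chi, chi> = 1.

Details: <chi, chi> = (1/|G|) sum_C |C| * |chi(C)|^2 = (1/12)[1*|1|^2 + 1*|-1|^2 + 2*|-1|^2 + 2*|1|^2 + 3*|1|^2 + 3*|-1|^2]
  = (1/12)[(1) + (1) + (2) + (2) + (3) + (3)] = 12/12 = 1.
A character is irreducible iff <chi, chi> = 1, so this representation is irreducible.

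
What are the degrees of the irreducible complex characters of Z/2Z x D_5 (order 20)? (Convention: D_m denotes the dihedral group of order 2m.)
Dimensions: 1, 1, 1, 1, 2, 2, 2, 2

Explanation: There are 8 irreducibles (= number of conjugacy classes). Their dimensions d_i satisfy sum d_i^2 = |G| = 20: 1 + 1 + 1 + 1 + 4 + 4 + 4 + 4 = 20. (For the product with Z/2Z: each of the 2 1-dim characters of Z/2Z tensors with each irrep of D_5, giving 2 copies of each D_5-dimension.)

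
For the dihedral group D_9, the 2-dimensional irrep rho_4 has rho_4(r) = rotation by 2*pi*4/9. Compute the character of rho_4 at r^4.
chi_{rho_4}(r^4) = 2*cos(2*pi*4*4/9) = 2*cos(4*pi/9)

Justification: rho_4(r^4) is rotation by angle 2*pi*4*4/9, whose trace is 2*cos(2*pi*4*4/9) = 2*cos(4*pi/9).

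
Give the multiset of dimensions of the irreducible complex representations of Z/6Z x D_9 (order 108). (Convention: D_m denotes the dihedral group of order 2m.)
Dimensions: 1, 1, 1, 1, 1, 1, 1, 1, 1, 1, 1, 1, 2, 2, 2, 2, 2, 2, 2, 2, 2, 2, 2, 2, 2, 2, 2, 2, 2, 2, 2, 2, 2, 2, 2, 2

Reasoning: There are 36 irreducibles (= number of conjugacy classes). Their dimensions d_i satisfy sum d_i^2 = |G| = 108: 1 + 1 + 1 + 1 + 1 + 1 + 1 + 1 + 1 + 1 + 1 + 1 + 4 + 4 + 4 + 4 + 4 + 4 + 4 + 4 + 4 + 4 + 4 + 4 + 4 + 4 + 4 + 4 + 4 + 4 + 4 + 4 + 4 + 4 + 4 + 4 = 108. (For the product with Z/6Z: each of the 6 1-dim characters of Z/6Z tensors with each irrep of D_9, giving 6 copies of each D_9-dimension.)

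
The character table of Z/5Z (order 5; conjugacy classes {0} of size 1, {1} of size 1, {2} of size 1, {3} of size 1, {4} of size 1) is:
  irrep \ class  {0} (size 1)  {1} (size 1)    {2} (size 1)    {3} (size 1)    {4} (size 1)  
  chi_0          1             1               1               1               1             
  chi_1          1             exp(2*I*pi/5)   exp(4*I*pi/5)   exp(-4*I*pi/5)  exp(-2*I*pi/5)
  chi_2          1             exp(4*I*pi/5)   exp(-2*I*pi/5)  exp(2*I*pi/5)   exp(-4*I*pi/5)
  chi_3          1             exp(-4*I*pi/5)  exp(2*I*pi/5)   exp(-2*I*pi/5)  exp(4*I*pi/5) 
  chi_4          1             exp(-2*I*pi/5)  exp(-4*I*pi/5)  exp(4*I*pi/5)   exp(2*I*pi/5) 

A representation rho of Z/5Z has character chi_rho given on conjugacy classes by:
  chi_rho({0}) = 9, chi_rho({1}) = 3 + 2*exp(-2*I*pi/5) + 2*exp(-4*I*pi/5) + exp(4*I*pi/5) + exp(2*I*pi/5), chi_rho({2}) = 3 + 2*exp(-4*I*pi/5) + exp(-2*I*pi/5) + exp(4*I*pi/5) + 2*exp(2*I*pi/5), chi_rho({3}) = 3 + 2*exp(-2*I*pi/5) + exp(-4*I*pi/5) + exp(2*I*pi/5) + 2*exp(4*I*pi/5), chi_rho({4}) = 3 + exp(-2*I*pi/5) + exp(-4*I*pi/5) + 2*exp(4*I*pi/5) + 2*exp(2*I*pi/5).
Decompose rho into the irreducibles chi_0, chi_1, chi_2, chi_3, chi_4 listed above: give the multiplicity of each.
Multiplicities: chi_0: 3, chi_1: 1, chi_2: 1, chi_3: 2, chi_4: 2.

Details: Use <chi_rho, chi> = (1/|G|) sum_C |C| * chi_rho(C) * conj(chi(C)) with |G| = 5 for each irreducible chi in the table:
  <chi_rho, chi_0> = (1/5)[1*(9)*conj(1) + 1*(3 + 2*exp(-2*I*pi/5) + 2*exp(-4*I*pi/5) + exp(4*I*pi/5) + exp(2*I*pi/5))*conj(1) + 1*(3 + 2*exp(-4*I*pi/5) + exp(-2*I*pi/5) + exp(4*I*pi/5) + 2*exp(2*I*pi/5))*conj(1) + 1*(3 + 2*exp(-2*I*pi/5) + exp(-4*I*pi/5) + exp(2*I*pi/5) + 2*exp(4*I*pi/5))*conj(1) + 1*(3 + exp(-2*I*pi/5) + exp(-4*I*pi/5) + 2*exp(4*I*pi/5) + 2*exp(2*I*pi/5))*conj(1)]
      = (1/5)[(9) + (3 + 2*exp(-2*I*pi/5) + 2*exp(-4*I*pi/5) + exp(4*I*pi/5) + exp(2*I*pi/5)) + (3 + 2*exp(-4*I*pi/5) + exp(-2*I*pi/5) + exp(4*I*pi/5) + 2*exp(2*I*pi/5)) + (3 + 2*exp(-2*I*pi/5) + exp(-4*I*pi/5) + exp(2*I*pi/5) + 2*exp(4*I*pi/5)) + (3 + exp(-2*I*pi/5) + exp(-4*I*pi/5) + 2*exp(4*I*pi/5) + 2*exp(2*I*pi/5))] = 15/5 = 3
  <chi_rho, chi_1> = (1/5)[1*(9)*conj(1) + 1*(3 + 2*exp(-2*I*pi/5) + 2*exp(-4*I*pi/5) + exp(4*I*pi/5) + exp(2*I*pi/5))*conj(exp(2*I*pi/5)) + 1*(3 + 2*exp(-4*I*pi/5) + exp(-2*I*pi/5) + exp(4*I*pi/5) + 2*exp(2*I*pi/5))*conj(exp(4*I*pi/5)) + 1*(3 + 2*exp(-2*I*pi/5) + exp(-4*I*pi/5) + exp(2*I*pi/5) + 2*exp(4*I*pi/5))*conj(exp(-4*I*pi/5)) + 1*(3 + exp(-2*I*pi/5) + exp(-4*I*pi/5) + 2*exp(4*I*pi/5) + 2*exp(2*I*pi/5))*conj(exp(-2*I*pi/5))]
      = (1/5)[(9) + (1 + 3*exp(-2*I*pi/5) + 2*exp(-4*I*pi/5) + exp(2*I*pi/5) + 2*exp(4*I*pi/5)) + (1 + 2*exp(-2*I*pi/5) + 3*exp(-4*I*pi/5) + exp(4*I*pi/5) + 2*exp(2*I*pi/5)) + (1 + 2*exp(-2*I*pi/5) + exp(-4*I*pi/5) + 3*exp(4*I*pi/5) + 2*exp(2*I*pi/5)) + (1 + 2*exp(-4*I*pi/5) + exp(-2*I*pi/5) + 2*exp(4*I*pi/5) + 3*exp(2*I*pi/5))] = 5/5 = 1
  <chi_rho, chi_2> = (1/5)[1*(9)*conj(1) + 1*(3 + 2*exp(-2*I*pi/5) + 2*exp(-4*I*pi/5) + exp(4*I*pi/5) + exp(2*I*pi/5))*conj(exp(4*I*pi/5)) + 1*(3 + 2*exp(-4*I*pi/5) + exp(-2*I*pi/5) + exp(4*I*pi/5) + 2*exp(2*I*pi/5))*conj(exp(-2*I*pi/5)) + 1*(3 + 2*exp(-2*I*pi/5) + exp(-4*I*pi/5) + exp(2*I*pi/5) + 2*exp(4*I*pi/5))*conj(exp(2*I*pi/5)) + 1*(3 + exp(-2*I*pi/5) + exp(-4*I*pi/5) + 2*exp(4*I*pi/5) + 2*exp(2*I*pi/5))*conj(exp(-4*I*pi/5))]
      = (1/5)[(9) + (1 + 3*exp(-4*I*pi/5) + exp(-2*I*pi/5) + 2*exp(4*I*pi/5) + 2*exp(2*I*pi/5)) + (1 + 2*exp(-2*I*pi/5) + exp(-4*I*pi/5) + 2*exp(4*I*pi/5) + 3*exp(2*I*pi/5)) + (1 + 3*exp(-2*I*pi/5) + 2*exp(-4*I*pi/5) + exp(4*I*pi/5) + 2*exp(2*I*pi/5)) + (1 + 2*exp(-2*I*pi/5) + 2*exp(-4*I*pi/5) + exp(2*I*pi/5) + 3*exp(4*I*pi/5))] = 5/5 = 1
  <chi_rho, chi_3> = (1/5)[1*(9)*conj(1) + 1*(3 + 2*exp(-2*I*pi/5) + 2*exp(-4*I*pi/5) + exp(4*I*pi/5) + exp(2*I*pi/5))*conj(exp(-4*I*pi/5)) + 1*(3 + 2*exp(-4*I*pi/5) + exp(-2*I*pi/5) + exp(4*I*pi/5) + 2*exp(2*I*pi/5))*conj(exp(2*I*pi/5)) + 1*(3 + 2*exp(-2*I*pi/5) + exp(-4*I*pi/5) + exp(2*I*pi/5) + 2*exp(4*I*pi/5))*conj(exp(-2*I*pi/5)) + 1*(3 + exp(-2*I*pi/5) + exp(-4*I*pi/5) + 2*exp(4*I*pi/5) + 2*exp(2*I*pi/5))*conj(exp(4*I*pi/5))]
      = (1/5)[(9) + (2 + exp(-2*I*pi/5) + exp(-4*I*pi/5) + 3*exp(4*I*pi/5) + 2*exp(2*I*pi/5)) + (2 + 3*exp(-2*I*pi/5) + exp(-4*I*pi/5) + exp(2*I*pi/5) + 2*exp(4*I*pi/5)) + (2 + 2*exp(-4*I*pi/5) + exp(-2*I*pi/5) + exp(4*I*pi/5) + 3*exp(2*I*pi/5)) + (2 + 2*exp(-2*I*pi/5) + 3*exp(-4*I*pi/5) + exp(4*I*pi/5) + exp(2*I*pi/5))] = 10/5 = 2
  <chi_rho, chi_4> = (1/5)[1*(9)*conj(1) + 1*(3 + 2*exp(-2*I*pi/5) + 2*exp(-4*I*pi/5) + exp(4*I*pi/5) + exp(2*I*pi/5))*conj(exp(-2*I*pi/5)) + 1*(3 + 2*exp(-4*I*pi/5) + exp(-2*I*pi/5) + exp(4*I*pi/5) + 2*exp(2*I*pi/5))*conj(exp(-4*I*pi/5)) + 1*(3 + 2*exp(-2*I*pi/5) + exp(-4*I*pi/5) + exp(2*I*pi/5) + 2*exp(4*I*pi/5))*conj(exp(4*I*pi/5)) + 1*(3 + exp(-2*I*pi/5) + exp(-4*I*pi/5) + 2*exp(4*I*pi/5) + 2*exp(2*I*pi/5))*conj(exp(2*I*pi/5))]
      = (1/5)[(9) + (2 + 2*exp(-2*I*pi/5) + exp(-4*I*pi/5) + exp(4*I*pi/5) + 3*exp(2*I*pi/5)) + (2 + 2*exp(-4*I*pi/5) + exp(-2*I*pi/5) + exp(2*I*pi/5) + 3*exp(4*I*pi/5)) + (2 + 3*exp(-4*I*pi/5) + exp(-2*I*pi/5) + exp(2*I*pi/5) + 2*exp(4*I*pi/5)) + (2 + 3*exp(-2*I*pi/5) + exp(-4*I*pi/5) + exp(4*I*pi/5) + 2*exp(2*I*pi/5))] = 10/5 = 2
(Exp terms are combined using exp(i*s)*conj(exp(i*t)) = exp(i*(s-t)), and sums of them are collapsed using the identity that for every m > 1 the m distinct m-th roots of unity sum to 0, e.g. 1 + exp(2*I*pi/3) + exp(-2*I*pi/3) = 0.)
Dimension check: dim(rho) = sum (mult * dim) = 3*1 + 1*1 + 1*1 + 2*1 + 2*1 = 9 = chi_rho(e) = 9.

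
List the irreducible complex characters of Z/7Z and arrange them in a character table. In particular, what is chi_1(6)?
Character table of Z/7Z (irreps indexed chi_0,...,chi_6 with chi_k(m) = zeta_7^(k*m), zeta_7 = exp(2*pi*i/7)):
  irrep \ class  {0} (size 1)  {1} (size 1)    {2} (size 1)    {3} (size 1)    {4} (size 1)    {5} (size 1)    {6} (size 1)  
  chi_0          1             1               1               1               1               1               1             
  chi_1          1             exp(2*I*pi/7)   exp(4*I*pi/7)   exp(6*I*pi/7)   exp(-6*I*pi/7)  exp(-4*I*pi/7)  exp(-2*I*pi/7)
  chi_2          1             exp(4*I*pi/7)   exp(-6*I*pi/7)  exp(-2*I*pi/7)  exp(2*I*pi/7)   exp(6*I*pi/7)   exp(-4*I*pi/7)
  chi_3          1             exp(6*I*pi/7)   exp(-2*I*pi/7)  exp(4*I*pi/7)   exp(-4*I*pi/7)  exp(2*I*pi/7)   exp(-6*I*pi/7)
  chi_4          1             exp(-6*I*pi/7)  exp(2*I*pi/7)   exp(-4*I*pi/7)  exp(4*I*pi/7)   exp(-2*I*pi/7)  exp(6*I*pi/7) 
  chi_5          1             exp(-4*I*pi/7)  exp(6*I*pi/7)   exp(2*I*pi/7)   exp(-2*I*pi/7)  exp(-6*I*pi/7)  exp(4*I*pi/7) 
  chi_6          1             exp(-2*I*pi/7)  exp(-4*I*pi/7)  exp(-6*I*pi/7)  exp(6*I*pi/7)   exp(4*I*pi/7)   exp(2*I*pi/7) 

Spot check: chi_1(6) = zeta_7^(1*6) = zeta_7^6 = exp(-2*I*pi/7).

Explanation: Z/7Z is abelian, so all 7 irreducible complex representations are 1-dimensional. They are given by chi_k(m) = zeta_7^(k*m) for k = 0,...,6. Row orthogonality: sum_m chi_k(m) conj(chi_l(m)) = 7 * [k = l].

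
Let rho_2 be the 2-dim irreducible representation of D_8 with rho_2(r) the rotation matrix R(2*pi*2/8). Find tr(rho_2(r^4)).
chi_{rho_2}(r^4) = 2*cos(2*pi*2*4/8) = 2

Proof sketch: rho_2(r^4) is rotation by angle 2*pi*2*4/8, whose trace is 2*cos(2*pi*2*4/8) = 2.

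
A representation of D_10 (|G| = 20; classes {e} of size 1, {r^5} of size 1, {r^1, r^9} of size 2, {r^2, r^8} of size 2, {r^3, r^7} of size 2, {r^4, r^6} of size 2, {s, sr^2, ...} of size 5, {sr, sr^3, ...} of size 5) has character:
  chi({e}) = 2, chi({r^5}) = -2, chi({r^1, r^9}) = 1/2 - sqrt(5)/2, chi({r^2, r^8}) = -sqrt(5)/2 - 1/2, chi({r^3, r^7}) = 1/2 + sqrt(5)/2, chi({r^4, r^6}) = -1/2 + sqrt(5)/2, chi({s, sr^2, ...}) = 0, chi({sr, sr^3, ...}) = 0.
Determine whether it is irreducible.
Irreducible: <chi, chi> = 1.

Proof sketch: <chi, chi> = (1/|G|) sum_C |C| * |chi(C)|^2 = (1/20)[1*|2|^2 + 1*|-2|^2 + 2*|1/2 - sqrt(5)/2|^2 + 2*|-sqrt(5)/2 - 1/2|^2 + 2*|1/2 + sqrt(5)/2|^2 + 2*|-1/2 + sqrt(5)/2|^2 + 5*|0|^2 + 5*|0|^2]
  = (1/20)[(4) + (4) + (3 - sqrt(5)) + (sqrt(5) + 3) + (sqrt(5) + 3) + (3 - sqrt(5)) + (0) + (0)] = 20/20 = 1.
A character is irreducible iff <chi, chi> = 1, so this representation is irreducible.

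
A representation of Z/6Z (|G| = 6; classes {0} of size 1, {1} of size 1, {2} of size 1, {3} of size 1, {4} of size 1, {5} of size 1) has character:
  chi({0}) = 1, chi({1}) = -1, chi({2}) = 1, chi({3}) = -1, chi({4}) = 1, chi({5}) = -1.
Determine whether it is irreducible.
Irreducible: <chi, chi> = 1.

<chi, chi> = (1/|G|) sum_C |C| * |chi(C)|^2 = (1/6)[1*|1|^2 + 1*|-1|^2 + 1*|1|^2 + 1*|-1|^2 + 1*|1|^2 + 1*|-1|^2]
  = (1/6)[(1) + (1) + (1) + (1) + (1) + (1)] = 6/6 = 1.
(Exp terms are combined using exp(i*s)*conj(exp(i*t)) = exp(i*(s-t)), and sums of them are collapsed using the identity that for every m > 1 the m distinct m-th roots of unity sum to 0, e.g. 1 + exp(2*I*pi/3) + exp(-2*I*pi/3) = 0.)
A character is irreducible iff <chi, chi> = 1, so this representation is irreducible.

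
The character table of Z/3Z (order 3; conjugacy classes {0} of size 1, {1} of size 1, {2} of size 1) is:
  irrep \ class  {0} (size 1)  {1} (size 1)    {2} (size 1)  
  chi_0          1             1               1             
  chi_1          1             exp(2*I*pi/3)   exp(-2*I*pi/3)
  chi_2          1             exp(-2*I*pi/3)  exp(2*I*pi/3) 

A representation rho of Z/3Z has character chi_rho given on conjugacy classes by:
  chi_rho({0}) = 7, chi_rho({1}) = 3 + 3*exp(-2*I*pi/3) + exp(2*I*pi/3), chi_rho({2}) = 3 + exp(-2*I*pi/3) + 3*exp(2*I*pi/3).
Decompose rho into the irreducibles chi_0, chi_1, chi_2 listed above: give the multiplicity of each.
Multiplicities: chi_0: 3, chi_1: 1, chi_2: 3.

Details: Use <chi_rho, chi> = (1/|G|) sum_C |C| * chi_rho(C) * conj(chi(C)) with |G| = 3 for each irreducible chi in the table:
  <chi_rho, chi_0> = (1/3)[1*(7)*conj(1) + 1*(3 + 3*exp(-2*I*pi/3) + exp(2*I*pi/3))*conj(1) + 1*(3 + exp(-2*I*pi/3) + 3*exp(2*I*pi/3))*conj(1)]
      = (1/3)[(7) + (3 + 3*exp(-2*I*pi/3) + exp(2*I*pi/3)) + (3 + exp(-2*I*pi/3) + 3*exp(2*I*pi/3))] = 9/3 = 3
  <chi_rho, chi_1> = (1/3)[1*(7)*conj(1) + 1*(3 + 3*exp(-2*I*pi/3) + exp(2*I*pi/3))*conj(exp(2*I*pi/3)) + 1*(3 + exp(-2*I*pi/3) + 3*exp(2*I*pi/3))*conj(exp(-2*I*pi/3))]
      = (1/3)[(7) + (-2) + (-2)] = 3/3 = 1
  <chi_rho, chi_2> = (1/3)[1*(7)*conj(1) + 1*(3 + 3*exp(-2*I*pi/3) + exp(2*I*pi/3))*conj(exp(-2*I*pi/3)) + 1*(3 + exp(-2*I*pi/3) + 3*exp(2*I*pi/3))*conj(exp(2*I*pi/3))]
      = (1/3)[(7) + (3 + exp(-2*I*pi/3) + 3*exp(2*I*pi/3)) + (3 + 3*exp(-2*I*pi/3) + exp(2*I*pi/3))] = 9/3 = 3
(Exp terms are combined using exp(i*s)*conj(exp(i*t)) = exp(i*(s-t)), and sums of them are collapsed using the identity that for every m > 1 the m distinct m-th roots of unity sum to 0, e.g. 1 + exp(2*I*pi/3) + exp(-2*I*pi/3) = 0.)
Dimension check: dim(rho) = sum (mult * dim) = 3*1 + 1*1 + 3*1 = 7 = chi_rho(e) = 7.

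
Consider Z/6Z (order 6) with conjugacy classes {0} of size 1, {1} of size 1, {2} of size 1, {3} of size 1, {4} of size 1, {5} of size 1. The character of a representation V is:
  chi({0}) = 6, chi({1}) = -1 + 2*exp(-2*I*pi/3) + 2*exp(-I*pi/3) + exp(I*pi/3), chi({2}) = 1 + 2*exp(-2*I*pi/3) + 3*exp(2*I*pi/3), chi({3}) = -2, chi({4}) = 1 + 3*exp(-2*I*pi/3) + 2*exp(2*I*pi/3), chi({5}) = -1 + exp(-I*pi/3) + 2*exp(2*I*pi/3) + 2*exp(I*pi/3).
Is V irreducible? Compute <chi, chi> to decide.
Not irreducible (reducible): <chi, chi> = 10 > 1.

<chi, chi> = (1/|G|) sum_C |C| * |chi(C)|^2 = (1/6)[1*|6|^2 + 1*|-1 + 2*exp(-2*I*pi/3) + 2*exp(-I*pi/3) + exp(I*pi/3)|^2 + 1*|1 + 2*exp(-2*I*pi/3) + 3*exp(2*I*pi/3)|^2 + 1*|-2|^2 + 1*|1 + 3*exp(-2*I*pi/3) + 2*exp(2*I*pi/3)|^2 + 1*|-1 + exp(-I*pi/3) + 2*exp(2*I*pi/3) + 2*exp(I*pi/3)|^2]
  = (1/6)[(36) + (7) + (3) + (4) + (3) + (7)] = 60/6 = 10.
(Exp terms are combined using exp(i*s)*conj(exp(i*t)) = exp(i*(s-t)), and sums of them are collapsed using the identity that for every m > 1 the m distinct m-th roots of unity sum to 0, e.g. 1 + exp(2*I*pi/3) + exp(-2*I*pi/3) = 0.)
A character is irreducible iff <chi, chi> = 1, so this representation is reducible.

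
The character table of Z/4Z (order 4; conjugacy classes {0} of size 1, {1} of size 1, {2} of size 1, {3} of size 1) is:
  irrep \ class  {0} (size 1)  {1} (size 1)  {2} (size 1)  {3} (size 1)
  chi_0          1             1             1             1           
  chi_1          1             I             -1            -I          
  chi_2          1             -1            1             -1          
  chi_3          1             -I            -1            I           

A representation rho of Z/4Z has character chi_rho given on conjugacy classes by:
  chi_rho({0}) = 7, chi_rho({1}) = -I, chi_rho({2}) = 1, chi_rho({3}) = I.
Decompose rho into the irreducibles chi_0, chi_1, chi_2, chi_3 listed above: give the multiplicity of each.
Multiplicities: chi_0: 2, chi_1: 1, chi_2: 2, chi_3: 2.

Details: Use <chi_rho, chi> = (1/|G|) sum_C |C| * chi_rho(C) * conj(chi(C)) with |G| = 4 for each irreducible chi in the table:
  <chi_rho, chi_0> = (1/4)[1*(7)*conj(1) + 1*(-I)*conj(1) + 1*(1)*conj(1) + 1*(I)*conj(1)]
      = (1/4)[(7) + (-I) + (1) + (I)] = 8/4 = 2
  <chi_rho, chi_1> = (1/4)[1*(7)*conj(1) + 1*(-I)*conj(I) + 1*(1)*conj(-1) + 1*(I)*conj(-I)]
      = (1/4)[(7) + (-1) + (-1) + (-1)] = 4/4 = 1
  <chi_rho, chi_2> = (1/4)[1*(7)*conj(1) + 1*(-I)*conj(-1) + 1*(1)*conj(1) + 1*(I)*conj(-1)]
      = (1/4)[(7) + (I) + (1) + (-I)] = 8/4 = 2
  <chi_rho, chi_3> = (1/4)[1*(7)*conj(1) + 1*(-I)*conj(-I) + 1*(1)*conj(-1) + 1*(I)*conj(I)]
      = (1/4)[(7) + (1) + (-1) + (1)] = 8/4 = 2
(Exp terms are combined using exp(i*s)*conj(exp(i*t)) = exp(i*(s-t)), and sums of them are collapsed using the identity that for every m > 1 the m distinct m-th roots of unity sum to 0, e.g. 1 + exp(2*I*pi/3) + exp(-2*I*pi/3) = 0.)
Dimension check: dim(rho) = sum (mult * dim) = 2*1 + 1*1 + 2*1 + 2*1 = 7 = chi_rho(e) = 7.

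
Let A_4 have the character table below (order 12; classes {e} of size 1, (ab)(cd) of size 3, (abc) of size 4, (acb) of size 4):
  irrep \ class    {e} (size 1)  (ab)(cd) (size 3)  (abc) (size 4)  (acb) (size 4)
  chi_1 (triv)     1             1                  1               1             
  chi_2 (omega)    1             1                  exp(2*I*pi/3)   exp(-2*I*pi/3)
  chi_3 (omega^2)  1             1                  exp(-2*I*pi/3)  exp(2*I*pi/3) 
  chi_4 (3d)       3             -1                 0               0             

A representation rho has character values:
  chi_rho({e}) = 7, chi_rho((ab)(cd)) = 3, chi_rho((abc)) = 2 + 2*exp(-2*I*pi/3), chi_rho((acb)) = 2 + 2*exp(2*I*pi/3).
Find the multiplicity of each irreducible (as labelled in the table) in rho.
Multiplicities: chi_1: 2, chi_2: 0, chi_3: 2, chi_4: 1.

Derivation: Use <chi_rho, chi> = (1/|G|) sum_C |C| * chi_rho(C) * conj(chi(C)) with |G| = 12 for each irreducible chi in the table:
  <chi_rho, chi_1> = (1/12)[1*(7)*conj(1) + 3*(3)*conj(1) + 4*(2 + 2*exp(-2*I*pi/3))*conj(1) + 4*(2 + 2*exp(2*I*pi/3))*conj(1)]
      = (1/12)[(7) + (9) + (8 + 8*exp(-2*I*pi/3)) + (8 + 8*exp(2*I*pi/3))] = 24/12 = 2
  <chi_rho, chi_2> = (1/12)[1*(7)*conj(1) + 3*(3)*conj(1) + 4*(2 + 2*exp(-2*I*pi/3))*conj(exp(2*I*pi/3)) + 4*(2 + 2*exp(2*I*pi/3))*conj(exp(-2*I*pi/3))]
      = (1/12)[(7) + (9) + (-8) + (-8)] = 0/12 = 0
  <chi_rho, chi_3> = (1/12)[1*(7)*conj(1) + 3*(3)*conj(1) + 4*(2 + 2*exp(-2*I*pi/3))*conj(exp(-2*I*pi/3)) + 4*(2 + 2*exp(2*I*pi/3))*conj(exp(2*I*pi/3))]
      = (1/12)[(7) + (9) + (8 + 8*exp(2*I*pi/3)) + (8 + 8*exp(-2*I*pi/3))] = 24/12 = 2
  <chi_rho, chi_4> = (1/12)[1*(7)*conj(3) + 3*(3)*conj(-1) + 4*(2 + 2*exp(-2*I*pi/3))*conj(0) + 4*(2 + 2*exp(2*I*pi/3))*conj(0)]
      = (1/12)[(21) + (-9) + (0) + (0)] = 12/12 = 1
(Exp terms are combined using exp(i*s)*conj(exp(i*t)) = exp(i*(s-t)), and sums of them are collapsed using the identity that for every m > 1 the m distinct m-th roots of unity sum to 0, e.g. 1 + exp(2*I*pi/3) + exp(-2*I*pi/3) = 0.)
Dimension check: dim(rho) = sum (mult * dim) = 2*1 + 0*1 + 2*1 + 1*3 = 7 = chi_rho(e) = 7.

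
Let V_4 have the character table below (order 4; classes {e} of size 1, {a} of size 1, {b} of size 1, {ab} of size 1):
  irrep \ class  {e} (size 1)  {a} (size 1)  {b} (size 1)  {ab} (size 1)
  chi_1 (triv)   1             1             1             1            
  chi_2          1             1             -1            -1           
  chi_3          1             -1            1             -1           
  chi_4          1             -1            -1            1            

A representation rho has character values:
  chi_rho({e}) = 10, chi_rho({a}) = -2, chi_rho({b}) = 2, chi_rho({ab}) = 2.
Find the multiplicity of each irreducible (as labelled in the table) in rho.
Multiplicities: chi_1: 3, chi_2: 1, chi_3: 3, chi_4: 3.

Use <chi_rho, chi> = (1/|G|) sum_C |C| * chi_rho(C) * conj(chi(C)) with |G| = 4 for each irreducible chi in the table:
  <chi_rho, chi_1> = (1/4)[1*(10)*conj(1) + 1*(-2)*conj(1) + 1*(2)*conj(1) + 1*(2)*conj(1)]
      = (1/4)[(10) + (-2) + (2) + (2)] = 12/4 = 3
  <chi_rho, chi_2> = (1/4)[1*(10)*conj(1) + 1*(-2)*conj(1) + 1*(2)*conj(-1) + 1*(2)*conj(-1)]
      = (1/4)[(10) + (-2) + (-2) + (-2)] = 4/4 = 1
  <chi_rho, chi_3> = (1/4)[1*(10)*conj(1) + 1*(-2)*conj(-1) + 1*(2)*conj(1) + 1*(2)*conj(-1)]
      = (1/4)[(10) + (2) + (2) + (-2)] = 12/4 = 3
  <chi_rho, chi_4> = (1/4)[1*(10)*conj(1) + 1*(-2)*conj(-1) + 1*(2)*conj(-1) + 1*(2)*conj(1)]
      = (1/4)[(10) + (2) + (-2) + (2)] = 12/4 = 3
Dimension check: dim(rho) = sum (mult * dim) = 3*1 + 1*1 + 3*1 + 3*1 = 10 = chi_rho(e) = 10.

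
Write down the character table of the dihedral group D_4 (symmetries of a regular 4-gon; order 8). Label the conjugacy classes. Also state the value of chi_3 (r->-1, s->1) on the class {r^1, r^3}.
Conjugacy classes: {e} of size 1, {r^2} of size 1, {r^1, r^3} of size 2, {s, sr^2, ...} of size 2, {sr, sr^3, ...} of size 2.
Character table:
  irrep \ class              {e} (size 1)  {r^2} (size 1)  {r^1, r^3} (size 2)  {s, sr^2, ...} (size 2)  {sr, sr^3, ...} (size 2)
  chi_1 (triv)               1             1               1                    1                        1                       
  chi_2 (sign: r->1, s->-1)  1             1               1                    -1                       -1                      
  chi_3 (r->-1, s->1)        1             1               -1                   1                        -1                      
  chi_4 (r->-1, s->-1)       1             1               -1                   -1                       1                       
  chi_5 (2d, j=1)            2             -2              0                    0                        0                       

Spot check: chi_3 (r->-1, s->1) on {r^1, r^3} = -1.

Why: D_4 has order 2*4 = 8 with 5 conjugacy classes, hence 5 irreducibles. Sum of squared dims 1 + 1 + 1 + 1 + 4 = 8 = |G|. Linear characters come from the abelianisation; the 2-dimensional irreps have character r^k -> 2*cos(2*pi*j*k/4), reflections -> 0.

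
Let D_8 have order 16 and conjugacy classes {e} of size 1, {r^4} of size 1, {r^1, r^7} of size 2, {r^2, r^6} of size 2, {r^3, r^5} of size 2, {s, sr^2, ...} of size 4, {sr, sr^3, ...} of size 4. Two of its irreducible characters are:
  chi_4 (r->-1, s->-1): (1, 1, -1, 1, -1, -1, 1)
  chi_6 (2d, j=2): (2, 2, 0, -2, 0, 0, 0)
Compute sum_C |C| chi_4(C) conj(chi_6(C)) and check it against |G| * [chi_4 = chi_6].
Sum = 0; so <chi_4, chi_6> = 0 (distinct irreducibles are orthogonal).

Argument: Compute term by term over conjugacy classes (|C| * chi_4(C) * conj(chi_6(C))):
  1*(1)*conj(2) + 1*(1)*conj(2) + 2*(-1)*conj(0) + 2*(1)*conj(-2) + 2*(-1)*conj(0) + 4*(-1)*conj(0) + 4*(1)*conj(0)
  = (2) + (2) + (0) + (-4) + (0) + (0) + (0)
  = 0.
Dividing by |G| = 16 gives 0/16 = 0, matching the row-orthogonality relation <chi_4, chi_6> = [chi_4 = chi_6].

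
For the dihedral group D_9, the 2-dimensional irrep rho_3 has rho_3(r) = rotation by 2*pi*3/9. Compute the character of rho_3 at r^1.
chi_{rho_3}(r^1) = 2*cos(2*pi*3*1/9) = -1

Solution. rho_3(r^1) is rotation by angle 2*pi*3*1/9, whose trace is 2*cos(2*pi*3*1/9) = -1.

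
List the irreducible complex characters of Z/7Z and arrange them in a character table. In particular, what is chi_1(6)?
Character table of Z/7Z (irreps indexed chi_0,...,chi_6 with chi_k(m) = zeta_7^(k*m), zeta_7 = exp(2*pi*i/7)):
  irrep \ class  {0} (size 1)  {1} (size 1)    {2} (size 1)    {3} (size 1)    {4} (size 1)    {5} (size 1)    {6} (size 1)  
  chi_0          1             1               1               1               1               1               1             
  chi_1          1             exp(2*I*pi/7)   exp(4*I*pi/7)   exp(6*I*pi/7)   exp(-6*I*pi/7)  exp(-4*I*pi/7)  exp(-2*I*pi/7)
  chi_2          1             exp(4*I*pi/7)   exp(-6*I*pi/7)  exp(-2*I*pi/7)  exp(2*I*pi/7)   exp(6*I*pi/7)   exp(-4*I*pi/7)
  chi_3          1             exp(6*I*pi/7)   exp(-2*I*pi/7)  exp(4*I*pi/7)   exp(-4*I*pi/7)  exp(2*I*pi/7)   exp(-6*I*pi/7)
  chi_4          1             exp(-6*I*pi/7)  exp(2*I*pi/7)   exp(-4*I*pi/7)  exp(4*I*pi/7)   exp(-2*I*pi/7)  exp(6*I*pi/7) 
  chi_5          1             exp(-4*I*pi/7)  exp(6*I*pi/7)   exp(2*I*pi/7)   exp(-2*I*pi/7)  exp(-6*I*pi/7)  exp(4*I*pi/7) 
  chi_6          1             exp(-2*I*pi/7)  exp(-4*I*pi/7)  exp(-6*I*pi/7)  exp(6*I*pi/7)   exp(4*I*pi/7)   exp(2*I*pi/7) 

Spot check: chi_1(6) = zeta_7^(1*6) = zeta_7^6 = exp(-2*I*pi/7).

Solution. Z/7Z is abelian, so all 7 irreducible complex representations are 1-dimensional. They are given by chi_k(m) = zeta_7^(k*m) for k = 0,...,6. Row orthogonality: sum_m chi_k(m) conj(chi_l(m)) = 7 * [k = l].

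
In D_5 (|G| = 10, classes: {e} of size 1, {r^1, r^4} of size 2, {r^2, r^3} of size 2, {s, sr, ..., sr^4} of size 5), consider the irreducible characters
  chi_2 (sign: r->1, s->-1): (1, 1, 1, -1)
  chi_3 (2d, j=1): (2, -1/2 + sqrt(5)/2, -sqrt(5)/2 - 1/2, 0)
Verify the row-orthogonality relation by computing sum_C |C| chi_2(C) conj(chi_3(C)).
Sum = 0; so <chi_2, chi_3> = 0 (distinct irreducibles are orthogonal).

Why: Compute term by term over conjugacy classes (|C| * chi_2(C) * conj(chi_3(C))):
  1*(1)*conj(2) + 2*(1)*conj(-1/2 + sqrt(5)/2) + 2*(1)*conj(-sqrt(5)/2 - 1/2) + 5*(-1)*conj(0)
  = (2) + (-1 + sqrt(5)) + (-sqrt(5) - 1) + (0)
  = 0.
Dividing by |G| = 10 gives 0/10 = 0, matching the row-orthogonality relation <chi_2, chi_3> = [chi_2 = chi_3].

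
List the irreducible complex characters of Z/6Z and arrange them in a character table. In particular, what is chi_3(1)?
Character table of Z/6Z (irreps indexed chi_0,...,chi_5 with chi_k(m) = zeta_6^(k*m), zeta_6 = exp(2*pi*i/6)):
  irrep \ class  {0} (size 1)  {1} (size 1)    {2} (size 1)    {3} (size 1)  {4} (size 1)    {5} (size 1)  
  chi_0          1             1               1               1             1               1             
  chi_1          1             exp(I*pi/3)     exp(2*I*pi/3)   -1            exp(-2*I*pi/3)  exp(-I*pi/3)  
  chi_2          1             exp(2*I*pi/3)   exp(-2*I*pi/3)  1             exp(2*I*pi/3)   exp(-2*I*pi/3)
  chi_3          1             -1              1               -1            1               -1            
  chi_4          1             exp(-2*I*pi/3)  exp(2*I*pi/3)   1             exp(-2*I*pi/3)  exp(2*I*pi/3) 
  chi_5          1             exp(-I*pi/3)    exp(-2*I*pi/3)  -1            exp(2*I*pi/3)   exp(I*pi/3)   

Spot check: chi_3(1) = zeta_6^(3*1) = zeta_6^3 = -1.

Justification: Z/6Z is abelian, so all 6 irreducible complex representations are 1-dimensional. They are given by chi_k(m) = zeta_6^(k*m) for k = 0,...,5. Row orthogonality: sum_m chi_k(m) conj(chi_l(m)) = 6 * [k = l].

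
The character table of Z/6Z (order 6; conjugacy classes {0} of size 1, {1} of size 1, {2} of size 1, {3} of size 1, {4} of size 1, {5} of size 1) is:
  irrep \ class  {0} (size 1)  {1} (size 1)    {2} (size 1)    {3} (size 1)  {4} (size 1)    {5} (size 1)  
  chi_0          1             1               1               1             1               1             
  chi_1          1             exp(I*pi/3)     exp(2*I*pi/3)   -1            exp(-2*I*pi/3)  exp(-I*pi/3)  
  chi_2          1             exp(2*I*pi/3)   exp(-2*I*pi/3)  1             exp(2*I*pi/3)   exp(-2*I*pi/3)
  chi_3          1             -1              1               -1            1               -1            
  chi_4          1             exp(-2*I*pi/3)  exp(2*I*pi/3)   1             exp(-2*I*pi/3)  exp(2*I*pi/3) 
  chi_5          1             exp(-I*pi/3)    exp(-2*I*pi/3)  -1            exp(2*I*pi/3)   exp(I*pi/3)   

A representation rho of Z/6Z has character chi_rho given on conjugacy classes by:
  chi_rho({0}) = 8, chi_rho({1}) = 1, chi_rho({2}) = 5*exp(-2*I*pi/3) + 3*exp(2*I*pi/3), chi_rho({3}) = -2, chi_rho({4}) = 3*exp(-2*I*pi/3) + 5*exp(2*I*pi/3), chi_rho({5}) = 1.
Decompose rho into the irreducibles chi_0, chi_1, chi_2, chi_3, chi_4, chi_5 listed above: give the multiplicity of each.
Multiplicities: chi_0: 0, chi_1: 2, chi_2: 2, chi_3: 0, chi_4: 1, chi_5: 3.

Working: Use <chi_rho, chi> = (1/|G|) sum_C |C| * chi_rho(C) * conj(chi(C)) with |G| = 6 for each irreducible chi in the table:
  <chi_rho, chi_0> = (1/6)[1*(8)*conj(1) + 1*(1)*conj(1) + 1*(5*exp(-2*I*pi/3) + 3*exp(2*I*pi/3))*conj(1) + 1*(-2)*conj(1) + 1*(3*exp(-2*I*pi/3) + 5*exp(2*I*pi/3))*conj(1) + 1*(1)*conj(1)]
      = (1/6)[(8) + (1) + (5*exp(-2*I*pi/3) + 3*exp(2*I*pi/3)) + (-2) + (3*exp(-2*I*pi/3) + 5*exp(2*I*pi/3)) + (1)] = 0/6 = 0
  <chi_rho, chi_1> = (1/6)[1*(8)*conj(1) + 1*(1)*conj(exp(I*pi/3)) + 1*(5*exp(-2*I*pi/3) + 3*exp(2*I*pi/3))*conj(exp(2*I*pi/3)) + 1*(-2)*conj(-1) + 1*(3*exp(-2*I*pi/3) + 5*exp(2*I*pi/3))*conj(exp(-2*I*pi/3)) + 1*(1)*conj(exp(-I*pi/3))]
      = (1/6)[(8) + (1 + 3*exp(-2*I*pi/3) + 2*exp(I*pi/3)) + (3 + 5*exp(2*I*pi/3)) + (2) + (3 + 5*exp(-2*I*pi/3)) + (1 + 2*exp(-I*pi/3) + 3*exp(2*I*pi/3))] = 12/6 = 2
  <chi_rho, chi_2> = (1/6)[1*(8)*conj(1) + 1*(1)*conj(exp(2*I*pi/3)) + 1*(5*exp(-2*I*pi/3) + 3*exp(2*I*pi/3))*conj(exp(-2*I*pi/3)) + 1*(-2)*conj(1) + 1*(3*exp(-2*I*pi/3) + 5*exp(2*I*pi/3))*conj(exp(2*I*pi/3)) + 1*(1)*conj(exp(-2*I*pi/3))]
      = (1/6)[(8) + (-1 + 2*exp(-I*pi/3) + exp(2*I*pi/3)) + (5 + 3*exp(-2*I*pi/3)) + (-2) + (5 + 3*exp(2*I*pi/3)) + (-1 + exp(-2*I*pi/3) + 2*exp(I*pi/3))] = 12/6 = 2
  <chi_rho, chi_3> = (1/6)[1*(8)*conj(1) + 1*(1)*conj(-1) + 1*(5*exp(-2*I*pi/3) + 3*exp(2*I*pi/3))*conj(1) + 1*(-2)*conj(-1) + 1*(3*exp(-2*I*pi/3) + 5*exp(2*I*pi/3))*conj(1) + 1*(1)*conj(-1)]
      = (1/6)[(8) + (-1) + (5*exp(-2*I*pi/3) + 3*exp(2*I*pi/3)) + (2) + (3*exp(-2*I*pi/3) + 5*exp(2*I*pi/3)) + (-1)] = 0/6 = 0
  <chi_rho, chi_4> = (1/6)[1*(8)*conj(1) + 1*(1)*conj(exp(-2*I*pi/3)) + 1*(5*exp(-2*I*pi/3) + 3*exp(2*I*pi/3))*conj(exp(2*I*pi/3)) + 1*(-2)*conj(1) + 1*(3*exp(-2*I*pi/3) + 5*exp(2*I*pi/3))*conj(exp(-2*I*pi/3)) + 1*(1)*conj(exp(2*I*pi/3))]
      = (1/6)[(8) + (-1 + 2*exp(-2*I*pi/3) + 3*exp(I*pi/3)) + (3 + 5*exp(2*I*pi/3)) + (-2) + (3 + 5*exp(-2*I*pi/3)) + (-1 + 3*exp(-I*pi/3) + 2*exp(2*I*pi/3))] = 6/6 = 1
  <chi_rho, chi_5> = (1/6)[1*(8)*conj(1) + 1*(1)*conj(exp(-I*pi/3)) + 1*(5*exp(-2*I*pi/3) + 3*exp(2*I*pi/3))*conj(exp(-2*I*pi/3)) + 1*(-2)*conj(-1) + 1*(3*exp(-2*I*pi/3) + 5*exp(2*I*pi/3))*conj(exp(2*I*pi/3)) + 1*(1)*conj(exp(I*pi/3))]
      = (1/6)[(8) + (1 + exp(-I*pi/3) + 2*exp(2*I*pi/3)) + (5 + 3*exp(-2*I*pi/3)) + (2) + (5 + 3*exp(2*I*pi/3)) + (1 + 2*exp(-2*I*pi/3) + exp(I*pi/3))] = 18/6 = 3
(Exp terms are combined using exp(i*s)*conj(exp(i*t)) = exp(i*(s-t)), and sums of them are collapsed using the identity that for every m > 1 the m distinct m-th roots of unity sum to 0, e.g. 1 + exp(2*I*pi/3) + exp(-2*I*pi/3) = 0.)
Dimension check: dim(rho) = sum (mult * dim) = 0*1 + 2*1 + 2*1 + 0*1 + 1*1 + 3*1 = 8 = chi_rho(e) = 8.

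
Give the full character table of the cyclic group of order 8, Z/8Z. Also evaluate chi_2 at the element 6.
Character table of Z/8Z (irreps indexed chi_0,...,chi_7 with chi_k(m) = zeta_8^(k*m), zeta_8 = exp(2*pi*i/8)):
  irrep \ class  {0} (size 1)  {1} (size 1)    {2} (size 1)  {3} (size 1)    {4} (size 1)  {5} (size 1)    {6} (size 1)  {7} (size 1)  
  chi_0          1             1               1             1               1             1               1             1             
  chi_1          1             exp(I*pi/4)     I             exp(3*I*pi/4)   -1            exp(-3*I*pi/4)  -I            exp(-I*pi/4)  
  chi_2          1             I               -1            -I              1             I               -1            -I            
  chi_3          1             exp(3*I*pi/4)   -I            exp(I*pi/4)     -1            exp(-I*pi/4)    I             exp(-3*I*pi/4)
  chi_4          1             -1              1             -1              1             -1              1             -1            
  chi_5          1             exp(-3*I*pi/4)  I             exp(-I*pi/4)    -1            exp(I*pi/4)     -I            exp(3*I*pi/4) 
  chi_6          1             -I              -1            I               1             -I              -1            I             
  chi_7          1             exp(-I*pi/4)    -I            exp(-3*I*pi/4)  -1            exp(3*I*pi/4)   I             exp(I*pi/4)   

Spot check: chi_2(6) = zeta_8^(2*6) = zeta_8^12 = -1.

Justification: Z/8Z is abelian, so all 8 irreducible complex representations are 1-dimensional. They are given by chi_k(m) = zeta_8^(k*m) for k = 0,...,7. Row orthogonality: sum_m chi_k(m) conj(chi_l(m)) = 8 * [k = l].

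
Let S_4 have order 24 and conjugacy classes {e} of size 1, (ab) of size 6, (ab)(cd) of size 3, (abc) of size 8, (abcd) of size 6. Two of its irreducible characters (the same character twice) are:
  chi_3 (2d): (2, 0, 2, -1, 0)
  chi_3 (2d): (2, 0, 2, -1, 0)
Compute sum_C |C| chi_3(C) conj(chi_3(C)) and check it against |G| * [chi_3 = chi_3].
Sum = 24 = |G| = 24; so <chi_3, chi_3> = 1 (norm-1 confirms irreducibility).

Why: Compute term by term over conjugacy classes (|C| * chi_3(C) * conj(chi_3(C))):
  1*(2)*conj(2) + 6*(0)*conj(0) + 3*(2)*conj(2) + 8*(-1)*conj(-1) + 6*(0)*conj(0)
  = (4) + (0) + (12) + (8) + (0)
  = 24.
Dividing by |G| = 24 gives 24/24 = 1, matching the row-orthogonality relation <chi_3, chi_3> = [chi_3 = chi_3].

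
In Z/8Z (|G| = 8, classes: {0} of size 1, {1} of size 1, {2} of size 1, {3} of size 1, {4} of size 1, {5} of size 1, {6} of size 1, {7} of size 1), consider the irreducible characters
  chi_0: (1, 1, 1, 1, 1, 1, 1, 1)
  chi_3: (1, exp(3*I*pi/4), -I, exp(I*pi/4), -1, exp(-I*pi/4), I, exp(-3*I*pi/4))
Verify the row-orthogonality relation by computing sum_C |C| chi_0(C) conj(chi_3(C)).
Sum = 0; so <chi_0, chi_3> = 0 (distinct irreducibles are orthogonal).

Compute term by term over conjugacy classes (|C| * chi_0(C) * conj(chi_3(C))):
  1*(1)*conj(1) + 1*(1)*conj(exp(3*I*pi/4)) + 1*(1)*conj(-I) + 1*(1)*conj(exp(I*pi/4)) + 1*(1)*conj(-1) + 1*(1)*conj(exp(-I*pi/4)) + 1*(1)*conj(I) + 1*(1)*conj(exp(-3*I*pi/4))
  = (1) + (exp(-3*I*pi/4)) + (I) + (exp(-I*pi/4)) + (-1) + (exp(I*pi/4)) + (-I) + (exp(3*I*pi/4))
  = 0.
(Exp terms are combined using exp(i*s)*conj(exp(i*t)) = exp(i*(s-t)), and sums of them are collapsed using the identity that for every m > 1 the m distinct m-th roots of unity sum to 0, e.g. 1 + exp(2*I*pi/3) + exp(-2*I*pi/3) = 0.)
Dividing by |G| = 8 gives 0/8 = 0, matching the row-orthogonality relation <chi_0, chi_3> = [chi_0 = chi_3].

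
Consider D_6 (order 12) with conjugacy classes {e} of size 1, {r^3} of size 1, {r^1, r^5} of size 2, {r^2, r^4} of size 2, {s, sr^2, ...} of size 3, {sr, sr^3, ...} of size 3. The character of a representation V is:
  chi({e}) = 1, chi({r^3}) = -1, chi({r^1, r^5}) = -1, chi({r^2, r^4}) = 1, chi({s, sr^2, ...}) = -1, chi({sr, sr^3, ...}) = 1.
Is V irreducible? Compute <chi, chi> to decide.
Irreducible: <chi, chi> = 1.

Derivation: <chi, chi> = (1/|G|) sum_C |C| * |chi(C)|^2 = (1/12)[1*|1|^2 + 1*|-1|^2 + 2*|-1|^2 + 2*|1|^2 + 3*|-1|^2 + 3*|1|^2]
  = (1/12)[(1) + (1) + (2) + (2) + (3) + (3)] = 12/12 = 1.
A character is irreducible iff <chi, chi> = 1, so this representation is irreducible.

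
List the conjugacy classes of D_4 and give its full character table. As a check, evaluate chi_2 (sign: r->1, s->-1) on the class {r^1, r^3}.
Conjugacy classes: {e} of size 1, {r^2} of size 1, {r^1, r^3} of size 2, {s, sr^2, ...} of size 2, {sr, sr^3, ...} of size 2.
Character table:
  irrep \ class              {e} (size 1)  {r^2} (size 1)  {r^1, r^3} (size 2)  {s, sr^2, ...} (size 2)  {sr, sr^3, ...} (size 2)
  chi_1 (triv)               1             1               1                    1                        1                       
  chi_2 (sign: r->1, s->-1)  1             1               1                    -1                       -1                      
  chi_3 (r->-1, s->1)        1             1               -1                   1                        -1                      
  chi_4 (r->-1, s->-1)       1             1               -1                   -1                       1                       
  chi_5 (2d, j=1)            2             -2              0                    0                        0                       

Spot check: chi_2 (sign: r->1, s->-1) on {r^1, r^3} = 1.

Working: D_4 has order 2*4 = 8 with 5 conjugacy classes, hence 5 irreducibles. Sum of squared dims 1 + 1 + 1 + 1 + 4 = 8 = |G|. Linear characters come from the abelianisation; the 2-dimensional irreps have character r^k -> 2*cos(2*pi*j*k/4), reflections -> 0.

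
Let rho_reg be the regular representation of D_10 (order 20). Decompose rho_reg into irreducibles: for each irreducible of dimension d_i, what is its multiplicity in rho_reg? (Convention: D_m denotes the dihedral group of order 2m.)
Each irreducible V_i of dimension d_i appears with multiplicity d_i, i.e. rho_reg = (direct sum over all irreducibles V_i) d_i V_i. The irreducible dimensions for D_10 are 1, 1, 1, 1, 2, 2, 2, 2: 4 irreducibles of dimension 1, each with multiplicity 1; 4 irreducibles of dimension 2, each with multiplicity 2. Total dimension 4*1*1 + 4*2*2 = 20 = |G|.

Argument: General theorem: in the regular representation of a finite group G, each irreducible appears with multiplicity equal to its dimension. Check: dim(rho_reg) = sum d_i^2 = 1 + 1 + 1 + 1 + 4 + 4 + 4 + 4 = 20 = |G|.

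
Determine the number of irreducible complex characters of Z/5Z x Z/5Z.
25

Explanation: The number of irreducible complex representations of a finite group equals its number of conjugacy classes. Z/5Z x Z/5Z is abelian of order 25, so every element is its own conjugacy class: 25 classes, so Z/5Z x Z/5Z (order 25) has exactly 25 irreducible complex representations.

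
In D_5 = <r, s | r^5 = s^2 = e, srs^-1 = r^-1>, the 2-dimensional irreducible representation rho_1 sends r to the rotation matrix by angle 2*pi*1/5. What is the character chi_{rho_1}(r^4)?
chi_{rho_1}(r^4) = 2*cos(2*pi*1*4/5) = -1/2 + sqrt(5)/2

Explanation: rho_1(r^4) is rotation by angle 2*pi*1*4/5, whose trace is 2*cos(2*pi*1*4/5) = -1/2 + sqrt(5)/2.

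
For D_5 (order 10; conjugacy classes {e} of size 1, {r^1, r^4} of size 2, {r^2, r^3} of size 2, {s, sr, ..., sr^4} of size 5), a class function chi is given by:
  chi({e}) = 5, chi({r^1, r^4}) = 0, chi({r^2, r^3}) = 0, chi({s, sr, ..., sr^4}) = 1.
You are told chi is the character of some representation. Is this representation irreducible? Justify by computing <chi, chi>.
Not irreducible (reducible): <chi, chi> = 3 > 1.

Explanation: <chi, chi> = (1/|G|) sum_C |C| * |chi(C)|^2 = (1/10)[1*|5|^2 + 2*|0|^2 + 2*|0|^2 + 5*|1|^2]
  = (1/10)[(25) + (0) + (0) + (5)] = 30/10 = 3.
A character is irreducible iff <chi, chi> = 1, so this representation is reducible.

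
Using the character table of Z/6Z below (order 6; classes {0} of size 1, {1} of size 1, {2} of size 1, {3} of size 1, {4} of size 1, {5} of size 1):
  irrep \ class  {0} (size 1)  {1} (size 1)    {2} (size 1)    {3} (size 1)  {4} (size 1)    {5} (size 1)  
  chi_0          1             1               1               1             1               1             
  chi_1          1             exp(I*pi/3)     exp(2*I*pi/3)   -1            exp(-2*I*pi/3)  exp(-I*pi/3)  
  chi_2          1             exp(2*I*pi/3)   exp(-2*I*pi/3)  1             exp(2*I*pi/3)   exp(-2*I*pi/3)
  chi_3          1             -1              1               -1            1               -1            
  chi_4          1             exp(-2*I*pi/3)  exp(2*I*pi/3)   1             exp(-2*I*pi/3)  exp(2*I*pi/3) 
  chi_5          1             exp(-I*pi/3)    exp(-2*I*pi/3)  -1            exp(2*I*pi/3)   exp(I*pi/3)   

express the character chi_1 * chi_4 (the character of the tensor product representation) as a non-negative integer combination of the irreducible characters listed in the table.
chi_1 tensor chi_4 = chi_5 (all other irreducibles have multiplicity 0).

Working: The character of a tensor product is the pointwise product (chi_1 * chi_4)(C) = chi_1(C) * chi_4(C):
  {0}: (1)*(1), {1}: (exp(I*pi/3))*(exp(-2*I*pi/3)), {2}: (exp(2*I*pi/3))*(exp(2*I*pi/3)), {3}: (-1)*(1), {4}: (exp(-2*I*pi/3))*(exp(-2*I*pi/3)), {5}: (exp(-I*pi/3))*(exp(2*I*pi/3))
so (chi_1 * chi_4) takes values
  {0} -> 1, {1} -> exp(-I*pi/3), {2} -> exp(-2*I*pi/3), {3} -> -1, {4} -> exp(2*I*pi/3), {5} -> exp(I*pi/3).
Now take the inner product of this character with each irreducible chi from the table, <chi_1*chi_4, chi> = (1/6) sum_C |C| (chi_1*chi_4)(C) conj(chi(C)):
  <chi_1*chi_4, chi_0> = (1/6)[1*(1)*conj(1) + 1*(exp(-I*pi/3))*conj(1) + 1*(exp(-2*I*pi/3))*conj(1) + 1*(-1)*conj(1) + 1*(exp(2*I*pi/3))*conj(1) + 1*(exp(I*pi/3))*conj(1)]
      = (1/6)[(1) + (exp(-I*pi/3)) + (exp(-2*I*pi/3)) + (-1) + (exp(2*I*pi/3)) + (exp(I*pi/3))] = 0/6 = 0
  <chi_1*chi_4, chi_1> = (1/6)[1*(1)*conj(1) + 1*(exp(-I*pi/3))*conj(exp(I*pi/3)) + 1*(exp(-2*I*pi/3))*conj(exp(2*I*pi/3)) + 1*(-1)*conj(-1) + 1*(exp(2*I*pi/3))*conj(exp(-2*I*pi/3)) + 1*(exp(I*pi/3))*conj(exp(-I*pi/3))]
      = (1/6)[(1) + (exp(-2*I*pi/3)) + (exp(2*I*pi/3)) + (1) + (exp(-2*I*pi/3)) + (exp(2*I*pi/3))] = 0/6 = 0
  <chi_1*chi_4, chi_2> = (1/6)[1*(1)*conj(1) + 1*(exp(-I*pi/3))*conj(exp(2*I*pi/3)) + 1*(exp(-2*I*pi/3))*conj(exp(-2*I*pi/3)) + 1*(-1)*conj(1) + 1*(exp(2*I*pi/3))*conj(exp(2*I*pi/3)) + 1*(exp(I*pi/3))*conj(exp(-2*I*pi/3))]
      = (1/6)[(1) + (-1) + (1) + (-1) + (1) + (-1)] = 0/6 = 0
  <chi_1*chi_4, chi_3> = (1/6)[1*(1)*conj(1) + 1*(exp(-I*pi/3))*conj(-1) + 1*(exp(-2*I*pi/3))*conj(1) + 1*(-1)*conj(-1) + 1*(exp(2*I*pi/3))*conj(1) + 1*(exp(I*pi/3))*conj(-1)]
      = (1/6)[(1) + (-exp(-I*pi/3)) + (exp(-2*I*pi/3)) + (1) + (exp(2*I*pi/3)) + (-exp(I*pi/3))] = 0/6 = 0
  <chi_1*chi_4, chi_4> = (1/6)[1*(1)*conj(1) + 1*(exp(-I*pi/3))*conj(exp(-2*I*pi/3)) + 1*(exp(-2*I*pi/3))*conj(exp(2*I*pi/3)) + 1*(-1)*conj(1) + 1*(exp(2*I*pi/3))*conj(exp(-2*I*pi/3)) + 1*(exp(I*pi/3))*conj(exp(2*I*pi/3))]
      = (1/6)[(1) + (exp(I*pi/3)) + (exp(2*I*pi/3)) + (-1) + (exp(-2*I*pi/3)) + (exp(-I*pi/3))] = 0/6 = 0
  <chi_1*chi_4, chi_5> = (1/6)[1*(1)*conj(1) + 1*(exp(-I*pi/3))*conj(exp(-I*pi/3)) + 1*(exp(-2*I*pi/3))*conj(exp(-2*I*pi/3)) + 1*(-1)*conj(-1) + 1*(exp(2*I*pi/3))*conj(exp(2*I*pi/3)) + 1*(exp(I*pi/3))*conj(exp(I*pi/3))]
      = (1/6)[(1) + (1) + (1) + (1) + (1) + (1)] = 6/6 = 1
(Exp terms are combined using exp(i*s)*conj(exp(i*t)) = exp(i*(s-t)), and sums of them are collapsed using the identity that for every m > 1 the m distinct m-th roots of unity sum to 0, e.g. 1 + exp(2*I*pi/3) + exp(-2*I*pi/3) = 0.)
Hence the multiplicities are chi_5: 1. Dimension check: dim(chi_1)*dim(chi_4) = 1*1 = 1 and sum (mult * dim) = 1*1 = 1.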